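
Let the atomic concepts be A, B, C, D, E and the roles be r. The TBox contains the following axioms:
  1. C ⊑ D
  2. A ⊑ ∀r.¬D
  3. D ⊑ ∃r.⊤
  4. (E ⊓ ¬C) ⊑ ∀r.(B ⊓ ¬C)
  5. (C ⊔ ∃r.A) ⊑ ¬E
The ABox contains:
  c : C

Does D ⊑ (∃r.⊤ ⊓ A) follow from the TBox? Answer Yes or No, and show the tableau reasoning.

No

1. D ⊑ (∃r.⊤ ⊓ A)  ⇔  (D ⊓ (∀r.⊥ ⊔ ¬A)) unsat w.r.t. T
   apply at x₀: D⊑∃r.⊤
   open: L(x₀) ⊇ {D, ¬A, ¬C, ¬E, ∀r.¬A, …} (+ ∃-successors)
2. Hence D ⊑ (∃r.⊤ ⊓ A): not entailed.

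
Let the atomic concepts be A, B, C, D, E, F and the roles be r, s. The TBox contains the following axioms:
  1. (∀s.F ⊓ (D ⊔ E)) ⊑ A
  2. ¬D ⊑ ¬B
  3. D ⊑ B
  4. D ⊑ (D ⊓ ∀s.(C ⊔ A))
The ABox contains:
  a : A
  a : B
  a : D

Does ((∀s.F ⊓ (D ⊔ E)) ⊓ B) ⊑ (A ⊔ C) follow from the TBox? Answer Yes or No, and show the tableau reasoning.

Yes

1. ((∀s.F ⊓ (D ⊔ E)) ⊓ B) ⊑ (A ⊔ C)  ⇔  (((∀s.F ⊓ (D ⊔ E)) ⊓ B) ⊓ (¬A ⊓ ¬C)) unsat w.r.t. T
   all branches close; clash {B, ¬B} at x₀
2. Hence ((∀s.F ⊓ (D ⊔ E)) ⊓ B) ⊑ (A ⊔ C): entailed.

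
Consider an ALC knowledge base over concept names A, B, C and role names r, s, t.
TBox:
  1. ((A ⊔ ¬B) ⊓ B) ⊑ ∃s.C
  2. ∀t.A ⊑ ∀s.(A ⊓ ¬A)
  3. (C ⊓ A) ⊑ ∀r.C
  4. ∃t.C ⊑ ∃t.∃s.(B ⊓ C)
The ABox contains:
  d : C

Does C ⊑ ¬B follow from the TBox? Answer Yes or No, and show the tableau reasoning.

No

1. C ⊑ ¬B  ⇔  (C ⊓ B) unsat w.r.t. T
   open: L(x₀) ⊇ {B, C, ¬A, ∀t.¬C, ∃t.¬A} (+ ∃-successors)
2. Hence C ⊑ ¬B: not entailed.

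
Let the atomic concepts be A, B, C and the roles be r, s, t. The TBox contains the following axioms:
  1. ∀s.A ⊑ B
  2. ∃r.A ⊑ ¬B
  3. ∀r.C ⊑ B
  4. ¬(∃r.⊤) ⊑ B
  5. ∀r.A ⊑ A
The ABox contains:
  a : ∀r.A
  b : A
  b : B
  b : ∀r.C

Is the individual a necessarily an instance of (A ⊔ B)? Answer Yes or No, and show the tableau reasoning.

Yes

1. a : (A ⊔ B)?  L(a) = {∀r.A} ∪ {(¬A ⊓ ¬B)}
   clash {B, ¬B} at a — a ∈ (A ⊔ B)
2. Hence a : (A ⊔ B): entailed.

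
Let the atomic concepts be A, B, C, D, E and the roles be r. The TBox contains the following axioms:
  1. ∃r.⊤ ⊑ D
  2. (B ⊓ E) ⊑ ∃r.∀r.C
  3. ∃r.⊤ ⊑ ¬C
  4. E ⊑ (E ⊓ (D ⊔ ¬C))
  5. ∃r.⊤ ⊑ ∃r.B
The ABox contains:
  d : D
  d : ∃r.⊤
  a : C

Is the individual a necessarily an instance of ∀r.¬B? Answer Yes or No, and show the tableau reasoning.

1. a : ∀r.¬B?  L(a) = {C} ∪ {∃r.B}
   clash {C, ¬C} at a — a ∈ ∀r.¬B
2. Hence a : ∀r.¬B: entailed.

Yes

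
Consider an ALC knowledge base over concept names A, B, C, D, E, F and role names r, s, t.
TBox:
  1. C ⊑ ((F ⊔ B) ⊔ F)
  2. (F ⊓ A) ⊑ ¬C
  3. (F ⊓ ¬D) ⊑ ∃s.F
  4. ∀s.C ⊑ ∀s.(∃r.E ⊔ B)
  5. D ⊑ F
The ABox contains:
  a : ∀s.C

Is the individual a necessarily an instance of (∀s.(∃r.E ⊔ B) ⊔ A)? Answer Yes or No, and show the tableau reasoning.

Yes

1. a : (∀s.(∃r.E ⊔ B) ⊔ A)?  L(a) = {∀s.C} ∪ {(∃s.(∀r.¬E ⊓ ¬B) ⊓ ¬A)}
   clash {B, ¬B} at an ∃-successor — a ∈ (∀s.(∃r.E ⊔ B) ⊔ A)
2. Hence a : (∀s.(∃r.E ⊔ B) ⊔ A): entailed.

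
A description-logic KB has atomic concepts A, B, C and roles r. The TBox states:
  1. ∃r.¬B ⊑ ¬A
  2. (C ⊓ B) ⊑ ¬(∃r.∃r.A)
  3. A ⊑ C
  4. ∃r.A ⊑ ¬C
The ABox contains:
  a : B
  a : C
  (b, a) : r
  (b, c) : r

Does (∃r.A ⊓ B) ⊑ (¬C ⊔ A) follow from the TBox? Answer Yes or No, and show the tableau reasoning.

1. (∃r.A ⊓ B) ⊑ (¬C ⊔ A)  ⇔  ((∃r.A ⊓ B) ⊓ (C ⊓ ¬A)) unsat w.r.t. T
   all branches close; clash {C, ¬C} at x₀
2. Hence (∃r.A ⊓ B) ⊑ (¬C ⊔ A): entailed.

Yes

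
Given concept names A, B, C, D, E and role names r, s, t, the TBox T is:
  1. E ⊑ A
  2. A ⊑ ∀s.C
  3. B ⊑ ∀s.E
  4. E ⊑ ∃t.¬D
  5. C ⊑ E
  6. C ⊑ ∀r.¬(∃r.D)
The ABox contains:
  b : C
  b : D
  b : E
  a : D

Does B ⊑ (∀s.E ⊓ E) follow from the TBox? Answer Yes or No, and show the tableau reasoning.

1. B ⊑ (∀s.E ⊓ E)  ⇔  (B ⊓ (∃s.¬E ⊔ ¬E)) unsat w.r.t. T
   apply at x₀: B⊑∀s.E
   open: L(x₀) ⊇ {B, ¬A, ¬C, ¬E, ∀s.E}
2. Hence B ⊑ (∀s.E ⊓ E): not entailed.

No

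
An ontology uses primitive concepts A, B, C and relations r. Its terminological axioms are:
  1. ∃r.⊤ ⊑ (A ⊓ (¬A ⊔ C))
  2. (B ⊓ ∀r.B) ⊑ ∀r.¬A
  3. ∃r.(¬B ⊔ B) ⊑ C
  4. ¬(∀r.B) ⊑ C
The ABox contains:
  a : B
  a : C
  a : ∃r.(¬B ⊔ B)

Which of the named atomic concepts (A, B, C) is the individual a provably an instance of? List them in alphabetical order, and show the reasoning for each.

1. a : A?  L(a) = {B, C, ∃r.(¬B ⊔ B)} ∪ {¬A}
   clash {A, ¬A} at a — a ∈ A
2. a : B?  L(a) = {B, C, ∃r.(¬B ⊔ B)} ∪ {¬B}
   clash {B, ¬B} at a — a ∈ B
3. a : C?  L(a) = {B, C, ∃r.(¬B ⊔ B)} ∪ {¬C}
   clash {C, ¬C} at a — a ∈ C
4. Entailed for a: {A, B, C}

{A, B, C}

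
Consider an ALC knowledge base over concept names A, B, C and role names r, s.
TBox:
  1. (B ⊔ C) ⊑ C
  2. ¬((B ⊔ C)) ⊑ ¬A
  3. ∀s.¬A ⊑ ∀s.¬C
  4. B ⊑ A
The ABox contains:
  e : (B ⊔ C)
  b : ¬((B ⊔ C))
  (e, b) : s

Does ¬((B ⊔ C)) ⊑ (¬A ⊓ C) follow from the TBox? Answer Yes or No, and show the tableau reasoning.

No

1. ¬((B ⊔ C)) ⊑ (¬A ⊓ C)  ⇔  ((¬B ⊓ ¬C) ⊓ (A ⊔ ¬C)) unsat w.r.t. T
   apply at x₀: ¬((B ⊔ C))⊑¬A
   open: L(x₀) ⊇ {¬A, ¬B, ¬C, ∃s.A} (+ ∃-successors)
2. Hence ¬((B ⊔ C)) ⊑ (¬A ⊓ C): not entailed.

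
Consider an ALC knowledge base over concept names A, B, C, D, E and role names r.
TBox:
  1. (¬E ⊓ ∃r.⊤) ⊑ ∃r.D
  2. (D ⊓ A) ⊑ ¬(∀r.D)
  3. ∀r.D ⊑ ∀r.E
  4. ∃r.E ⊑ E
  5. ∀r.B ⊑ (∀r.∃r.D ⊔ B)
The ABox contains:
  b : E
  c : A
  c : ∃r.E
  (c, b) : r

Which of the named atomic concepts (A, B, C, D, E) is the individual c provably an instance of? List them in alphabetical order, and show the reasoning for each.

1. c : A?  L(c) = {A, ∃r.E} ∪ {¬A}
   clash {A, ¬A} at c — c ∈ A
2. c : B?  L(c) = {A, ∃r.E} ∪ {¬B}
   apply at c: ∃r.E⊑E
   open: L(c) ⊇ {A, E, ¬B, ¬D, ∃r.E, …} (+ ∃-successors) — c ∉ B possible
3. c : C?  L(c) = {A, ∃r.E} ∪ {¬C}
   apply at c: ∃r.E⊑E
   open: L(c) ⊇ {A, E, ¬C, ¬D, ∃r.E, …} (+ ∃-successors) — c ∉ C possible
4. c : D?  L(c) = {A, ∃r.E} ∪ {¬D}
   apply at c: ∃r.E⊑E
   open: L(c) ⊇ {A, E, ¬D, ∃r.E, ∃r.¬B, …} (+ ∃-successors) — c ∉ D possible
5. c : E?  L(c) = {A, ∃r.E} ∪ {¬E}
   clash {E, ¬E} at c — c ∈ E
6. Entailed for c: {A, E}

{A, E}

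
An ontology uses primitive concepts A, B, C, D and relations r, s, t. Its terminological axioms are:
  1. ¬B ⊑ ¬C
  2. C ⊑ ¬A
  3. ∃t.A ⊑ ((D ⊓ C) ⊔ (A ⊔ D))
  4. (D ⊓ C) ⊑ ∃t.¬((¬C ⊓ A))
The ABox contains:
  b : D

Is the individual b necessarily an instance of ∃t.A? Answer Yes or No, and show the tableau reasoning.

1. b : ∃t.A?  L(b) = {D} ∪ {∀t.¬A}
   open: L(b) ⊇ {B, D, ¬C, ∀t.¬A} — b ∉ ∃t.A possible
2. Hence b : ∃t.A: not entailed.

No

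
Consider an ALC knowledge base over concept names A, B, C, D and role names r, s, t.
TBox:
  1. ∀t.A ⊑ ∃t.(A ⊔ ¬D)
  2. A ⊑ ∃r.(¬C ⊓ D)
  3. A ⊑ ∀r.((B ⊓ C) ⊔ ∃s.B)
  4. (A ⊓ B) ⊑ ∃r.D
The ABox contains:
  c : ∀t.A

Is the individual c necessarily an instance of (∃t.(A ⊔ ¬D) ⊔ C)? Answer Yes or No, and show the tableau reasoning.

1. c : (∃t.(A ⊔ ¬D) ⊔ C)?  L(c) = {∀t.A} ∪ {(∀t.(¬A ⊓ D) ⊓ ¬C)}
   clash {A, ¬A} at an ∃-successor — c ∈ (∃t.(A ⊔ ¬D) ⊔ C)
2. Hence c : (∃t.(A ⊔ ¬D) ⊔ C): entailed.

Yes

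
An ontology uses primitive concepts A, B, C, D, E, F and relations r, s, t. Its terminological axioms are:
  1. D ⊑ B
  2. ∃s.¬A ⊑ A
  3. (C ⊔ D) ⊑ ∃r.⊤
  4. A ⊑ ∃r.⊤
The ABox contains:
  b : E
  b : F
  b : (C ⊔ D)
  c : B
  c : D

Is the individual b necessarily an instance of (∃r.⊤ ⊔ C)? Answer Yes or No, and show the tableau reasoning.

1. b : (∃r.⊤ ⊔ C)?  L(b) = {E, F, (C ⊔ D)} ∪ {(∀r.⊥ ⊓ ¬C)}
   clash ⊥ at an ∃-successor — b ∈ (∃r.⊤ ⊔ C)
2. Hence b : (∃r.⊤ ⊔ C): entailed.

Yes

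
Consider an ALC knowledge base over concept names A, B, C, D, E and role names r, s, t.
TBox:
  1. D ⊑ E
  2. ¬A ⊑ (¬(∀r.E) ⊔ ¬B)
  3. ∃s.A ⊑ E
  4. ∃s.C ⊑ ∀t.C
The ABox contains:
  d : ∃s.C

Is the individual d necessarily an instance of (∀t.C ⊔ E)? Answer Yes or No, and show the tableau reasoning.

1. d : (∀t.C ⊔ E)?  L(d) = {∃s.C} ∪ {(∃t.¬C ⊓ ¬E)}
   clash {E, ¬E} at d — d ∈ (∀t.C ⊔ E)
2. Hence d : (∀t.C ⊔ E): entailed.

Yes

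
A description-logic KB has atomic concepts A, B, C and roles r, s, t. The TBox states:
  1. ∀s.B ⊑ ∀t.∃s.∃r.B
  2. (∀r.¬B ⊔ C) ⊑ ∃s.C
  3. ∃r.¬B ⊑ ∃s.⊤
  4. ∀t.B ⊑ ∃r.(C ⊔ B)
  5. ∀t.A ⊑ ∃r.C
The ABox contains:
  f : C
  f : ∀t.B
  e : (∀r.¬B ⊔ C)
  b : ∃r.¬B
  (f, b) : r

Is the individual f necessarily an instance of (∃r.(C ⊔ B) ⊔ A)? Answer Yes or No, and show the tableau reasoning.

1. f : (∃r.(C ⊔ B) ⊔ A)?  L(f) = {C, ∀t.B} ∪ {(∀r.(¬C ⊓ ¬B) ⊓ ¬A)}
   clash {B, ¬B} at an ∃-successor — f ∈ (∃r.(C ⊔ B) ⊔ A)
2. Hence f : (∃r.(C ⊔ B) ⊔ A): entailed.

Yes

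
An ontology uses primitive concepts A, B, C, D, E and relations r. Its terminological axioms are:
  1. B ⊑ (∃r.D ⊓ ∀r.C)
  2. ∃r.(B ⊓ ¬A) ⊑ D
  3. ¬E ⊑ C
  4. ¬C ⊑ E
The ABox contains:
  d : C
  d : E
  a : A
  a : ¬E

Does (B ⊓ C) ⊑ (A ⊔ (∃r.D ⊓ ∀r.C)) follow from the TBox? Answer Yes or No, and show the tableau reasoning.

1. (B ⊓ C) ⊑ (A ⊔ (∃r.D ⊓ ∀r.C))  ⇔  ((B ⊓ C) ⊓ (¬A ⊓ (∀r.¬D ⊔ ∃r.¬C))) unsat w.r.t. T
   all branches close; clash {C, ¬C} at an ∃-successor
2. Hence (B ⊓ C) ⊑ (A ⊔ (∃r.D ⊓ ∀r.C)): entailed.

Yes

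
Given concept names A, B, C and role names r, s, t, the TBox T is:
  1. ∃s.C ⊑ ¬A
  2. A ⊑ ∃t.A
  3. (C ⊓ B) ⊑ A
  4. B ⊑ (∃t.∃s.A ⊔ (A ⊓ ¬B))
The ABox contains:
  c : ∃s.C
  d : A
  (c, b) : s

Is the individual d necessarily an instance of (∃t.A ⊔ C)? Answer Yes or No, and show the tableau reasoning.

1. d : (∃t.A ⊔ C)?  L(d) = {A} ∪ {(∀t.¬A ⊓ ¬C)}
   clash {A, ¬A} at d — d ∈ (∃t.A ⊔ C)
2. Hence d : (∃t.A ⊔ C): entailed.

Yes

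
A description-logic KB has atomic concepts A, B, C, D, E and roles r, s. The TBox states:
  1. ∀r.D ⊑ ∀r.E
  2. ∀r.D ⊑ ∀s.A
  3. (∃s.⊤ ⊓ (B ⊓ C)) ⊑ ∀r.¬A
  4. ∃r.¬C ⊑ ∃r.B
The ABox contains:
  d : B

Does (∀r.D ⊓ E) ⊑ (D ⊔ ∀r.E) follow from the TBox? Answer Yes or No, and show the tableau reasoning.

1. (∀r.D ⊓ E) ⊑ (D ⊔ ∀r.E)  ⇔  ((∀r.D ⊓ E) ⊓ (¬D ⊓ ∃r.¬E)) unsat w.r.t. T
   all branches close; clash {E, ¬E} at an ∃-successor
2. Hence (∀r.D ⊓ E) ⊑ (D ⊔ ∀r.E): entailed.

Yes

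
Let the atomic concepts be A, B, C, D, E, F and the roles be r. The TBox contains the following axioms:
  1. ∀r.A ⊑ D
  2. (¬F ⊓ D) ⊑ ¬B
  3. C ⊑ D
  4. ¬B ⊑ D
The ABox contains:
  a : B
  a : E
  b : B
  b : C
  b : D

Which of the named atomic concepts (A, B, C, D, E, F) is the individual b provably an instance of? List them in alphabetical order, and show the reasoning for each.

{B, C, D, F}

1. b : A?  L(b) = {B, C, D} ∪ {¬A}
   open: L(b) ⊇ {B, C, D, F, ¬A} — b ∉ A possible
2. b : B?  L(b) = {B, C, D} ∪ {¬B}
   clash {B, ¬B} at b — b ∈ B
3. b : C?  L(b) = {B, C, D} ∪ {¬C}
   clash {C, ¬C} at b — b ∈ C
4. b : D?  L(b) = {B, C, D} ∪ {¬D}
   clash {D, ¬D} at b — b ∈ D
5. b : E?  L(b) = {B, C, D} ∪ {¬E}
   open: L(b) ⊇ {B, C, D, F, ¬E} — b ∉ E possible
6. b : F?  L(b) = {B, C, D} ∪ {¬F}
   clash {B, ¬B} at b — b ∈ F
7. Entailed for b: {B, C, D, F}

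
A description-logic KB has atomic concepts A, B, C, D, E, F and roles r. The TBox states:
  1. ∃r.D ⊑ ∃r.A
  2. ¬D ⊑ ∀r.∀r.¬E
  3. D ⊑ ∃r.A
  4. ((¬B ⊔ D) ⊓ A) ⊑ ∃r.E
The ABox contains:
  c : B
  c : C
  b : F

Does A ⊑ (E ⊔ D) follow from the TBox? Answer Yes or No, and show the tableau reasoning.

1. A ⊑ (E ⊔ D)  ⇔  (A ⊓ (¬E ⊓ ¬D)) unsat w.r.t. T
   apply at x₀: ¬D⊑∀r.∀r.¬E
   open: L(x₀) ⊇ {A, B, ¬D, ¬E, ∀r.¬D, …}
2. Hence A ⊑ (E ⊔ D): not entailed.

No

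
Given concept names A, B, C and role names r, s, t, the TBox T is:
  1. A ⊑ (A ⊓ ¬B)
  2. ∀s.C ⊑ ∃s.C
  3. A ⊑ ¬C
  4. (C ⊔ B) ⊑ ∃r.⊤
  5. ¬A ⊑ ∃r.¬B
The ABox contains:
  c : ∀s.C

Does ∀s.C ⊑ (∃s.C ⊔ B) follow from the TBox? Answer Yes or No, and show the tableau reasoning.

1. ∀s.C ⊑ (∃s.C ⊔ B)  ⇔  (∀s.C ⊓ (∀s.¬C ⊓ ¬B)) unsat w.r.t. T
   all branches close; clash {C, ¬C} at an ∃-successor
2. Hence ∀s.C ⊑ (∃s.C ⊔ B): entailed.

Yes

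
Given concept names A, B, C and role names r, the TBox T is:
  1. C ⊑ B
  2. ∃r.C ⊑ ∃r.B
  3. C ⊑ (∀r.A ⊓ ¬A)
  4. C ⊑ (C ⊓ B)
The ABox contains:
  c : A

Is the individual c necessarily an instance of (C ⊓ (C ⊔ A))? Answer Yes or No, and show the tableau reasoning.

1. c : (C ⊓ (C ⊔ A))?  L(c) = {A} ∪ {(¬C ⊔ (¬C ⊓ ¬A))}
   open: L(c) ⊇ {A, ¬C, ∀r.¬C} — c ∉ (C ⊓ (C ⊔ A)) possible
2. Hence c : (C ⊓ (C ⊔ A)): not entailed.

No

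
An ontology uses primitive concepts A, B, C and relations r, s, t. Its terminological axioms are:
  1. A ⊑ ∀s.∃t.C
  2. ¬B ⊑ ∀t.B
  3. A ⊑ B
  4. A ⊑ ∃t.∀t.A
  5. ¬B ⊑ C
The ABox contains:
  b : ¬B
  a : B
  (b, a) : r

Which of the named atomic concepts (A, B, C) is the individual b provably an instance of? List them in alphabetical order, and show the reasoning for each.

1. b : A?  L(b) = {¬B} ∪ {¬A}
   apply at b: ¬B⊑∀t.B; ¬B⊑C
   open: L(b) ⊇ {C, ¬A, ¬B, ∀t.B} — b ∉ A possible
2. b : B?  L(b) = {¬B} ∪ {¬B}
   apply at b: ¬B⊑∀t.B; ¬B⊑C
   open: L(b) ⊇ {C, ¬A, ¬B, ∀t.B} — b ∉ B possible
3. b : C?  L(b) = {¬B} ∪ {¬C}
   clash {C, ¬C} at b — b ∈ C
4. Entailed for b: {C}

{C}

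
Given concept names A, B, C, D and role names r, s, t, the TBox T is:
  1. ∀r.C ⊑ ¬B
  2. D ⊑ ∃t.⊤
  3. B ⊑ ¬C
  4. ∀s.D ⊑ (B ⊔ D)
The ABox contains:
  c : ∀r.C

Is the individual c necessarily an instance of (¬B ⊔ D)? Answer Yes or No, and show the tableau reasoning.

1. c : (¬B ⊔ D)?  L(c) = {∀r.C} ∪ {(B ⊓ ¬D)}
   clash {B, ¬B} at c — c ∈ (¬B ⊔ D)
2. Hence c : (¬B ⊔ D): entailed.

Yes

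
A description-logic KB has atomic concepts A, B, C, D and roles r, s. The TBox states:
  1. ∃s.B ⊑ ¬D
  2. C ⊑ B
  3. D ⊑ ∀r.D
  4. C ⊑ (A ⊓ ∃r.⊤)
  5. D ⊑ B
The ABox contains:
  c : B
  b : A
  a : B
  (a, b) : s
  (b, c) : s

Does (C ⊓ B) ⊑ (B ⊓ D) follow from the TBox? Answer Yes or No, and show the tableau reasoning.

No

1. (C ⊓ B) ⊑ (B ⊓ D)  ⇔  ((C ⊓ B) ⊓ (¬B ⊔ ¬D)) unsat w.r.t. T
   apply at x₀: C⊑(A ⊓ ∃r.⊤)
   open: L(x₀) ⊇ {A, B, C, ¬D, ∃r.⊤} (+ ∃-successors)
2. Hence (C ⊓ B) ⊑ (B ⊓ D): not entailed.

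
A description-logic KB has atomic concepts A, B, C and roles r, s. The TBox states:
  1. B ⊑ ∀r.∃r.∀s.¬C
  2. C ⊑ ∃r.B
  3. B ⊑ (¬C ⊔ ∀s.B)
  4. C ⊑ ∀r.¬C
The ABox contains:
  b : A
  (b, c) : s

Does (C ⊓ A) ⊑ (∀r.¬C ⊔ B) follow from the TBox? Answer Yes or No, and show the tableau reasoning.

1. (C ⊓ A) ⊑ (∀r.¬C ⊔ B)  ⇔  ((C ⊓ A) ⊓ (∃r.C ⊓ ¬B)) unsat w.r.t. T
   all branches close; clash {C, ¬C} at an ∃-successor
2. Hence (C ⊓ A) ⊑ (∀r.¬C ⊔ B): entailed.

Yes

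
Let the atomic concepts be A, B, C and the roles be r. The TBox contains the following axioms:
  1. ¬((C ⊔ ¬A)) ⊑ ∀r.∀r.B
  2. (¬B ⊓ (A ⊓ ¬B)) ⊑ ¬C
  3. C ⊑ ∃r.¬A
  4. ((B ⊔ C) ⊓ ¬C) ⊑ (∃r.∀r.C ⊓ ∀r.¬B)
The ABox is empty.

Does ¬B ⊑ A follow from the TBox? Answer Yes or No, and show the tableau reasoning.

No

1. ¬B ⊑ A  ⇔  (¬B ⊓ ¬A) unsat w.r.t. T
   open: L(x₀) ⊇ {¬A, ¬B, ¬C}
2. Hence ¬B ⊑ A: not entailed.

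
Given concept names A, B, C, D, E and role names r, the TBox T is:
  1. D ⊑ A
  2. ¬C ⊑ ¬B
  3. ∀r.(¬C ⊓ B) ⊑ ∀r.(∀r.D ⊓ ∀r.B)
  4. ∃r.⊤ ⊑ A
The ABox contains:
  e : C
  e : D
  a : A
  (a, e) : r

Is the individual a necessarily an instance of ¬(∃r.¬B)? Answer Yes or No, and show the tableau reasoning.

1. a : ¬(∃r.¬B)?  L(a) = {A} ∪ {∃r.¬B}
   open: L(a) ⊇ {A, C, ∃r.(C ⊔ ¬B), ∃r.¬B} (+ ∃-successors) — a ∉ ¬(∃r.¬B) possible
2. Hence a : ¬(∃r.¬B): not entailed.

No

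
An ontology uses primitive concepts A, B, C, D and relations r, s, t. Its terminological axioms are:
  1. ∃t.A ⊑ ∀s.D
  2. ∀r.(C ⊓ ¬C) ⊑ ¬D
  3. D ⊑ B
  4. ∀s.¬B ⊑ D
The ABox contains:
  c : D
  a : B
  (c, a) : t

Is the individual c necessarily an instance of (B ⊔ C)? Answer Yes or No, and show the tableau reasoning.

Yes

1. c : (B ⊔ C)?  L(c) = {D} ∪ {(¬B ⊓ ¬C)}
   clash {B, ¬B} at c — c ∈ (B ⊔ C)
2. Hence c : (B ⊔ C): entailed.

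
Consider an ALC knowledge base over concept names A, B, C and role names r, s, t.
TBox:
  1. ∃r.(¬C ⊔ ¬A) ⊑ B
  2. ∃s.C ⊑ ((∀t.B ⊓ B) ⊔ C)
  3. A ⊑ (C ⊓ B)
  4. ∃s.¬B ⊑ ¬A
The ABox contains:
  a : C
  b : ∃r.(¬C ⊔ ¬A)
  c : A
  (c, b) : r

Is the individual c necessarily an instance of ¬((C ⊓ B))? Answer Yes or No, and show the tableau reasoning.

1. c : ¬((C ⊓ B))?  L(c) = {A} ∪ {(C ⊓ B)}
   open: L(c) ⊇ {A, B, C, ∀s.B, ∀s.¬C} — c ∉ ¬((C ⊓ B)) possible
2. Hence c : ¬((C ⊓ B)): not entailed.

No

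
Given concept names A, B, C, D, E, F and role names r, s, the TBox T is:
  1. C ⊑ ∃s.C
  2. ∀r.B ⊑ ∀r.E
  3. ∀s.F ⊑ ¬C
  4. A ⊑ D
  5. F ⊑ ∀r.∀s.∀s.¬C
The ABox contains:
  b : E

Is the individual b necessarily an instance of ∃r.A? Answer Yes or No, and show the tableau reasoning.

No

1. b : ∃r.A?  L(b) = {E} ∪ {∀r.¬A}
   open: L(b) ⊇ {E, ¬A, ¬C, ¬F, ∀r.¬A, …} (+ ∃-successors) — b ∉ ∃r.A possible
2. Hence b : ∃r.A: not entailed.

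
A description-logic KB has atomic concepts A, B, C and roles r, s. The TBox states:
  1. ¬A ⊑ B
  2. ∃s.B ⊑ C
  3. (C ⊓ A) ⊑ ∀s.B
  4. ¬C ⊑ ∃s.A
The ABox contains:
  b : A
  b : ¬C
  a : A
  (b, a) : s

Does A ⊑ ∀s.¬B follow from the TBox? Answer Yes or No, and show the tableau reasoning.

1. A ⊑ ∀s.¬B  ⇔  (A ⊓ ∃s.B) unsat w.r.t. T
   apply at x₀: ∃s.B⊑C
   open: L(x₀) ⊇ {A, C, ∀s.B, ∃s.B} (+ ∃-successors)
2. Hence A ⊑ ∀s.¬B: not entailed.

No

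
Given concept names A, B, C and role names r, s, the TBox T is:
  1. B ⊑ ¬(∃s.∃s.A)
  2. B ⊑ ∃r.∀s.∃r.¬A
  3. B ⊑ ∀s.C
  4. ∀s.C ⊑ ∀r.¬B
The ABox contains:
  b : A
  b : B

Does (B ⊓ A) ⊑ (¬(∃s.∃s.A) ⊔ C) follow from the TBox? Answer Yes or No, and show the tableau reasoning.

1. (B ⊓ A) ⊑ (¬(∃s.∃s.A) ⊔ C)  ⇔  ((B ⊓ A) ⊓ (∃s.∃s.A ⊓ ¬C)) unsat w.r.t. T
   all branches close; clash {A, ¬A} at an ∃-successor
2. Hence (B ⊓ A) ⊑ (¬(∃s.∃s.A) ⊔ C): entailed.

Yes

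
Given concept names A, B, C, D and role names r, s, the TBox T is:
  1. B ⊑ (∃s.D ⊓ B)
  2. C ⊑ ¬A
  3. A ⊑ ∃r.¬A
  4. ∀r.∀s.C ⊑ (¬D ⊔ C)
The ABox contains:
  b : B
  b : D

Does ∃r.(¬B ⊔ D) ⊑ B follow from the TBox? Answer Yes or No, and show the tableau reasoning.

No

1. ∃r.(¬B ⊔ D) ⊑ B  ⇔  (∃r.(¬B ⊔ D) ⊓ ¬B) unsat w.r.t. T
   open: L(x₀) ⊇ {¬A, ¬B, ¬C, ∃r.(¬B ⊔ D), ∃r.∃s.¬C} (+ ∃-successors)
2. Hence ∃r.(¬B ⊔ D) ⊑ B: not entailed.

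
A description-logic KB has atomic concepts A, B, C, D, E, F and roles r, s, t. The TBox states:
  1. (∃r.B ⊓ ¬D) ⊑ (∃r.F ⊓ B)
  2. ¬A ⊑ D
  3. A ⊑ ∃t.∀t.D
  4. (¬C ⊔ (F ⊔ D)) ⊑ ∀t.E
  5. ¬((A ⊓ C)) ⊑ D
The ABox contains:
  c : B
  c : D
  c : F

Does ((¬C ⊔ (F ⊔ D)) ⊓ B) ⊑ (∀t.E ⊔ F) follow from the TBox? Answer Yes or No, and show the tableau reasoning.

1. ((¬C ⊔ (F ⊔ D)) ⊓ B) ⊑ (∀t.E ⊔ F)  ⇔  (((¬C ⊔ (F ⊔ D)) ⊓ B) ⊓ (∃t.¬E ⊓ ¬F)) unsat w.r.t. T
   all branches close; clash {E, ¬E} at an ∃-successor
2. Hence ((¬C ⊔ (F ⊔ D)) ⊓ B) ⊑ (∀t.E ⊔ F): entailed.

Yes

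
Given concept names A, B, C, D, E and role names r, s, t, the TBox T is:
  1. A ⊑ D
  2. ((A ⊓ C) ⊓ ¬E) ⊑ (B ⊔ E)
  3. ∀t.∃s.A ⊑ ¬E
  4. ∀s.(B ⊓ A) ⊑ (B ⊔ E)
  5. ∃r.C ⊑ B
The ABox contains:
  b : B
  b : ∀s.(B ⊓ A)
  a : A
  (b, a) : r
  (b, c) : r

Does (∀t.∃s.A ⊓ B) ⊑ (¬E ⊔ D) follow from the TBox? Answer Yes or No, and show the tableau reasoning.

Yes

1. (∀t.∃s.A ⊓ B) ⊑ (¬E ⊔ D)  ⇔  ((∀t.∃s.A ⊓ B) ⊓ (E ⊓ ¬D)) unsat w.r.t. T
   all branches close; clash {D, ¬D} at x₀
2. Hence (∀t.∃s.A ⊓ B) ⊑ (¬E ⊔ D): entailed.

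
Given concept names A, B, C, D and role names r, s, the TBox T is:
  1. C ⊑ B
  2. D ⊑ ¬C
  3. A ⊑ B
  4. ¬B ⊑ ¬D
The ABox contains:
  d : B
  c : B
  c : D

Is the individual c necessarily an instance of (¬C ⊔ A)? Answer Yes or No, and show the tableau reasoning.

Yes

1. c : (¬C ⊔ A)?  L(c) = {B, D} ∪ {(C ⊓ ¬A)}
   clash {C, ¬C} at c — c ∈ (¬C ⊔ A)
2. Hence c : (¬C ⊔ A): entailed.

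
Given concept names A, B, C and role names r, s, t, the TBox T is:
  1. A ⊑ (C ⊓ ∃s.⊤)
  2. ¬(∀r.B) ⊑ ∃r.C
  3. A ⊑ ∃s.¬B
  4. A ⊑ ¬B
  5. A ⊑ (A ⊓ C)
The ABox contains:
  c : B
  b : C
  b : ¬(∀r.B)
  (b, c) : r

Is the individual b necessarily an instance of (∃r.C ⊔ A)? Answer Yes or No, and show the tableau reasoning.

1. b : (∃r.C ⊔ A)?  L(b) = {C, ¬(∀r.B)} ∪ {(∀r.¬C ⊓ ¬A)}
   clash {C, ¬C} at an ∃-successor — b ∈ (∃r.C ⊔ A)
2. Hence b : (∃r.C ⊔ A): entailed.

Yes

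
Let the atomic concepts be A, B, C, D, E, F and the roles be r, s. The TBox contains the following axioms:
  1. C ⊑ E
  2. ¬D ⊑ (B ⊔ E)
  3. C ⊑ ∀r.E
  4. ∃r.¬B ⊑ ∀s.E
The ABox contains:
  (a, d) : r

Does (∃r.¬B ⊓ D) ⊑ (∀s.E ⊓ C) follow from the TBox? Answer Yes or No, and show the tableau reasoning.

No

1. (∃r.¬B ⊓ D) ⊑ (∀s.E ⊓ C)  ⇔  ((∃r.¬B ⊓ D) ⊓ (∃s.¬E ⊔ ¬C)) unsat w.r.t. T
   apply at x₀: ∃r.¬B⊑∀s.E
   open: L(x₀) ⊇ {D, ¬C, ∀s.E, ∃r.¬B} (+ ∃-successors)
2. Hence (∃r.¬B ⊓ D) ⊑ (∀s.E ⊓ C): not entailed.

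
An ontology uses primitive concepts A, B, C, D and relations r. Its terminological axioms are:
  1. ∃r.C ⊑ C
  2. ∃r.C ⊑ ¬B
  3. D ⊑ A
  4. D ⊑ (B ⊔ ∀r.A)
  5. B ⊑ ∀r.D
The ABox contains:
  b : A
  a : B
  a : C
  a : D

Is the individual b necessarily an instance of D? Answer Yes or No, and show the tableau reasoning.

1. b : D?  L(b) = {A} ∪ {¬D}
   open: L(b) ⊇ {A, ¬B, ¬D, ∀r.¬C} — b ∉ D possible
2. Hence b : D: not entailed.

No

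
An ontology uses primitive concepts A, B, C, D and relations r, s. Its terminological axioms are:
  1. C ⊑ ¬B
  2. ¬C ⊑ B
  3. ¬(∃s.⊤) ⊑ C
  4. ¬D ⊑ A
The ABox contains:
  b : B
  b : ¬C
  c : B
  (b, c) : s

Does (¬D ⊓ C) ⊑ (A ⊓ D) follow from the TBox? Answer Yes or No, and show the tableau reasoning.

1. (¬D ⊓ C) ⊑ (A ⊓ D)  ⇔  ((¬D ⊓ C) ⊓ (¬A ⊔ ¬D)) unsat w.r.t. T
   apply at x₀: C⊑¬B; ¬D⊑A
   open: L(x₀) ⊇ {A, C, ¬B, ¬D}
2. Hence (¬D ⊓ C) ⊑ (A ⊓ D): not entailed.

No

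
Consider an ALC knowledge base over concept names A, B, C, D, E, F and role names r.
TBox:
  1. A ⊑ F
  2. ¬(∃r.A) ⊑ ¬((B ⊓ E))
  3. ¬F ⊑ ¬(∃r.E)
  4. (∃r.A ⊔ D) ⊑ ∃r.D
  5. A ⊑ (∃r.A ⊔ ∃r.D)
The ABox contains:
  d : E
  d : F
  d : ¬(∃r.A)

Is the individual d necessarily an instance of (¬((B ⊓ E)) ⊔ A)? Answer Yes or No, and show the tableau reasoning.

1. d : (¬((B ⊓ E)) ⊔ A)?  L(d) = {E, F, ¬(∃r.A)} ∪ {((B ⊓ E) ⊓ ¬A)}
   clash {E, ¬E} at d — d ∈ (¬((B ⊓ E)) ⊔ A)
2. Hence d : (¬((B ⊓ E)) ⊔ A): entailed.

Yes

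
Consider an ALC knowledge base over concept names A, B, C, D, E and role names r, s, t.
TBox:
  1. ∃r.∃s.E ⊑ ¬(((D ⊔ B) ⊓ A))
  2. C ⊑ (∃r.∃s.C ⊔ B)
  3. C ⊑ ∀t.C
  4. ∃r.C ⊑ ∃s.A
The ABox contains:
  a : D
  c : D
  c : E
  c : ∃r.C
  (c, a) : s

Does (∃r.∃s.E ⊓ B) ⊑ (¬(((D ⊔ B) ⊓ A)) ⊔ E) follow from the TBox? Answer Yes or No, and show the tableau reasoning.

1. (∃r.∃s.E ⊓ B) ⊑ (¬(((D ⊔ B) ⊓ A)) ⊔ E)  ⇔  ((∃r.∃s.E ⊓ B) ⊓ (((D ⊔ B) ⊓ A) ⊓ ¬E)) unsat w.r.t. T
   all branches close; clash {A, ¬A} at x₀
2. Hence (∃r.∃s.E ⊓ B) ⊑ (¬(((D ⊔ B) ⊓ A)) ⊔ E): entailed.

Yes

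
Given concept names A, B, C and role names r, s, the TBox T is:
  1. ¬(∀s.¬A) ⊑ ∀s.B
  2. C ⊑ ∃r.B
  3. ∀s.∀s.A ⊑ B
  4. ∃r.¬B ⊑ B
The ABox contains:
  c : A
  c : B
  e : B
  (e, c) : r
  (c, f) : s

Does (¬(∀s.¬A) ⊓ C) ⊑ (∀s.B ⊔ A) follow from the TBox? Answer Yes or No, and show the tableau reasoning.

Yes

1. (¬(∀s.¬A) ⊓ C) ⊑ (∀s.B ⊔ A)  ⇔  ((∃s.A ⊓ C) ⊓ (∃s.¬B ⊓ ¬A)) unsat w.r.t. T
   all branches close; clash {B, ¬B} at an ∃-successor
2. Hence (¬(∀s.¬A) ⊓ C) ⊑ (∀s.B ⊔ A): entailed.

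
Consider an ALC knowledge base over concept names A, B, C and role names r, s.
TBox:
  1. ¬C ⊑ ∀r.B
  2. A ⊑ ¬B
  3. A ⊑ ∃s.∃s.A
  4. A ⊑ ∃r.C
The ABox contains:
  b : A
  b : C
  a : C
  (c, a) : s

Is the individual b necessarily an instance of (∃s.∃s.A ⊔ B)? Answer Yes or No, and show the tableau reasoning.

Yes

1. b : (∃s.∃s.A ⊔ B)?  L(b) = {A, C} ∪ {(∀s.∀s.¬A ⊓ ¬B)}
   clash {A, ¬A} at an ∃-successor — b ∈ (∃s.∃s.A ⊔ B)
2. Hence b : (∃s.∃s.A ⊔ B): entailed.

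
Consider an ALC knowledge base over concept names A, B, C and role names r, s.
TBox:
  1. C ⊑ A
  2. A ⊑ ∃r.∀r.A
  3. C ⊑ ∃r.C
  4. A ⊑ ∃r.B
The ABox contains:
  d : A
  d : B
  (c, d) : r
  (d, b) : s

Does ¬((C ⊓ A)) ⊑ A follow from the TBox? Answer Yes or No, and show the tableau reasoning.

1. ¬((C ⊓ A)) ⊑ A  ⇔  ((¬C ⊔ ¬A) ⊓ ¬A) unsat w.r.t. T
   open: L(x₀) ⊇ {¬A, ¬C}
2. Hence ¬((C ⊓ A)) ⊑ A: not entailed.

No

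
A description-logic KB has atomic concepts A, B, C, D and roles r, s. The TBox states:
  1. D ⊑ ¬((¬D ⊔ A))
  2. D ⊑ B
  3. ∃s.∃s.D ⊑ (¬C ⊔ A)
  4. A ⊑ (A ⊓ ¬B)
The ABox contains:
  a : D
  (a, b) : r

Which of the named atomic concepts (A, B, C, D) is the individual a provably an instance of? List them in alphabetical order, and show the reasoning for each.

{B, D}

1. a : A?  L(a) = {D} ∪ {¬A}
   apply at a: D⊑¬((¬D ⊔ A)); D⊑B
   open: L(a) ⊇ {B, D, ¬A, ∀s.∀s.¬D} — a ∉ A possible
2. a : B?  L(a) = {D} ∪ {¬B}
   clash {B, ¬B} at a — a ∈ B
3. a : C?  L(a) = {D} ∪ {¬C}
   apply at a: D⊑¬((¬D ⊔ A)); D⊑B
   open: L(a) ⊇ {B, D, ¬A, ¬C, ∀s.∀s.¬D} — a ∉ C possible
4. a : D?  L(a) = {D} ∪ {¬D}
   clash {D, ¬D} at a — a ∈ D
5. Entailed for a: {B, D}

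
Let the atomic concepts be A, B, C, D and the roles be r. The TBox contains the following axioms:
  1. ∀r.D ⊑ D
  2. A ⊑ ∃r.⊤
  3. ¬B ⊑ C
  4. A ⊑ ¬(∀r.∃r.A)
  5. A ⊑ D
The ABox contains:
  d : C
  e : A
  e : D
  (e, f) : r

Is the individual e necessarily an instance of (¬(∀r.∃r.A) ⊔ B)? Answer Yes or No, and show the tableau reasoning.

1. e : (¬(∀r.∃r.A) ⊔ B)?  L(e) = {A, D} ∪ {(∀r.∃r.A ⊓ ¬B)}
   clash {A, ¬A} at an ∃-successor — e ∈ (¬(∀r.∃r.A) ⊔ B)
2. Hence e : (¬(∀r.∃r.A) ⊔ B): entailed.

Yes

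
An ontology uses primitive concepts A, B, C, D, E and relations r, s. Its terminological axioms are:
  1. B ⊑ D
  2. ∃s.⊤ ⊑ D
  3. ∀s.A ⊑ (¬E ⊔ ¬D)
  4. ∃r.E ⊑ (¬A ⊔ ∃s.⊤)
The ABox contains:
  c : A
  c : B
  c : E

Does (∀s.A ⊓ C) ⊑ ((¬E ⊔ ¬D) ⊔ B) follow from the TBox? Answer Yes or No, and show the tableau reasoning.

1. (∀s.A ⊓ C) ⊑ ((¬E ⊔ ¬D) ⊔ B)  ⇔  ((∀s.A ⊓ C) ⊓ ((E ⊓ D) ⊓ ¬B)) unsat w.r.t. T
   all branches close; clash {D, ¬D} at x₀
2. Hence (∀s.A ⊓ C) ⊑ ((¬E ⊔ ¬D) ⊔ B): entailed.

Yes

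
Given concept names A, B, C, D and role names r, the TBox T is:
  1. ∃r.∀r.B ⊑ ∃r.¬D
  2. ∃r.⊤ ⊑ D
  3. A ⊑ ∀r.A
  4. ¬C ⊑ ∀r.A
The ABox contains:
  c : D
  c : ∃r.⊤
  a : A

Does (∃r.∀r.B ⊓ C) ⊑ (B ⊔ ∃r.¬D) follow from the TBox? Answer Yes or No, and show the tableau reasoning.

Yes

1. (∃r.∀r.B ⊓ C) ⊑ (B ⊔ ∃r.¬D)  ⇔  ((∃r.∀r.B ⊓ C) ⊓ (¬B ⊓ ∀r.D)) unsat w.r.t. T
   all branches close; clash {D, ¬D} at an ∃-successor
2. Hence (∃r.∀r.B ⊓ C) ⊑ (B ⊔ ∃r.¬D): entailed.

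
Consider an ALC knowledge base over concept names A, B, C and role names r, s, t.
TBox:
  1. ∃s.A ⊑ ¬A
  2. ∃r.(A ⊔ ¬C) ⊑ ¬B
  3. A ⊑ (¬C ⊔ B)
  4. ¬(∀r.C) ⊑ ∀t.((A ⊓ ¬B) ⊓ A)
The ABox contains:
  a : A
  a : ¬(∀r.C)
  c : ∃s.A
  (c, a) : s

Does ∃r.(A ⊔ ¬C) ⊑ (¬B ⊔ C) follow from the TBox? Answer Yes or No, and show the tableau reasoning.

Yes

1. ∃r.(A ⊔ ¬C) ⊑ (¬B ⊔ C)  ⇔  (∃r.(A ⊔ ¬C) ⊓ (B ⊓ ¬C)) unsat w.r.t. T
   all branches close; clash {B, ¬B} at x₀
2. Hence ∃r.(A ⊔ ¬C) ⊑ (¬B ⊔ C): entailed.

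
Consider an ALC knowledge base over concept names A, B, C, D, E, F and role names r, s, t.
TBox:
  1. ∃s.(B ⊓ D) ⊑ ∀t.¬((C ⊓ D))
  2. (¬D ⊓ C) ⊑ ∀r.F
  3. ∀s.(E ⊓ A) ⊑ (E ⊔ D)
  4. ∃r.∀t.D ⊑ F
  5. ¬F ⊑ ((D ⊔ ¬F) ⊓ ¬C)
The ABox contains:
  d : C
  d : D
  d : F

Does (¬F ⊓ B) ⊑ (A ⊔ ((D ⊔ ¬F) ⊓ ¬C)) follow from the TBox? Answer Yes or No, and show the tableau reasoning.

1. (¬F ⊓ B) ⊑ (A ⊔ ((D ⊔ ¬F) ⊓ ¬C))  ⇔  ((¬F ⊓ B) ⊓ (¬A ⊓ ((¬D ⊓ F) ⊔ C))) unsat w.r.t. T
   all branches close; clash {C, ¬C} at x₀
2. Hence (¬F ⊓ B) ⊑ (A ⊔ ((D ⊔ ¬F) ⊓ ¬C)): entailed.

Yes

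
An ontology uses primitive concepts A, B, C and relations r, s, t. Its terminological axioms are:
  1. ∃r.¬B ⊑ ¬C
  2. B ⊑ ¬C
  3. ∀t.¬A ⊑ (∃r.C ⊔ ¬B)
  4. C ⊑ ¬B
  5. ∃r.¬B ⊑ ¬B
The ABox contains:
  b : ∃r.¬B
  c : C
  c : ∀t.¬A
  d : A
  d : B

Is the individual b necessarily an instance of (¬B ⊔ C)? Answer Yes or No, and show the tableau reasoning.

1. b : (¬B ⊔ C)?  L(b) = {∃r.¬B} ∪ {(B ⊓ ¬C)}
   clash {B, ¬B} at b — b ∈ (¬B ⊔ C)
2. Hence b : (¬B ⊔ C): entailed.

Yes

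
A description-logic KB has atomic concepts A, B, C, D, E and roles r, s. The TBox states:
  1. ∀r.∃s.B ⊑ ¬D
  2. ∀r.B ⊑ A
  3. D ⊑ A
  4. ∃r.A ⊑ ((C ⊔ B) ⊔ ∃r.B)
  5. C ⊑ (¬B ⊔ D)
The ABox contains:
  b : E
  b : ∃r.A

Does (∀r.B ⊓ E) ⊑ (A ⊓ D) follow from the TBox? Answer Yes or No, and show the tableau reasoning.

1. (∀r.B ⊓ E) ⊑ (A ⊓ D)  ⇔  ((∀r.B ⊓ E) ⊓ (¬A ⊔ ¬D)) unsat w.r.t. T
   apply at x₀: ∀r.B⊑A
   open: L(x₀) ⊇ {A, E, ¬C, ¬D, ∀r.B, …}
2. Hence (∀r.B ⊓ E) ⊑ (A ⊓ D): not entailed.

No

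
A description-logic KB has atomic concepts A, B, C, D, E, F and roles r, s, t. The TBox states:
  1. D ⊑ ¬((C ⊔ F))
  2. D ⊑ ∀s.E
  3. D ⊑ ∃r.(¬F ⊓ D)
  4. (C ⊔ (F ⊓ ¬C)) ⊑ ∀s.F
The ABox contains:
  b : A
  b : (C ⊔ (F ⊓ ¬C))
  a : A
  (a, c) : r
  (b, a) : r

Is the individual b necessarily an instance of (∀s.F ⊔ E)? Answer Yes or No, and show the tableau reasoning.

Yes

1. b : (∀s.F ⊔ E)?  L(b) = {A, (C ⊔ (F ⊓ ¬C))} ∪ {(∃s.¬F ⊓ ¬E)}
   clash {F, ¬F} at b — b ∈ (∀s.F ⊔ E)
2. Hence b : (∀s.F ⊔ E): entailed.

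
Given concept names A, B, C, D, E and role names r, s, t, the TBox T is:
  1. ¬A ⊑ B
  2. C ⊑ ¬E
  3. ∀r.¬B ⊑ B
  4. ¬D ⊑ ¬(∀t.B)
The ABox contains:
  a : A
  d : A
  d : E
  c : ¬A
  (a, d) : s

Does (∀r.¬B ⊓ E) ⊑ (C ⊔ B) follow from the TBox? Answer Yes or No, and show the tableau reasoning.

1. (∀r.¬B ⊓ E) ⊑ (C ⊔ B)  ⇔  ((∀r.¬B ⊓ E) ⊓ (¬C ⊓ ¬B)) unsat w.r.t. T
   all branches close; clash {B, ¬B} at x₀
2. Hence (∀r.¬B ⊓ E) ⊑ (C ⊔ B): entailed.

Yes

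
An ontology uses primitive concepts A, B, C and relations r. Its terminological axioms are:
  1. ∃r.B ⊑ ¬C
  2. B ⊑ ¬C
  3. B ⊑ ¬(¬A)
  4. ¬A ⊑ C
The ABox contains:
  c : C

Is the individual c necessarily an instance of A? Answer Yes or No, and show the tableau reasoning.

1. c : A?  L(c) = {C} ∪ {¬A}
   open: L(c) ⊇ {C, ¬A, ¬B, ∀r.¬B} — c ∉ A possible
2. Hence c : A: not entailed.

No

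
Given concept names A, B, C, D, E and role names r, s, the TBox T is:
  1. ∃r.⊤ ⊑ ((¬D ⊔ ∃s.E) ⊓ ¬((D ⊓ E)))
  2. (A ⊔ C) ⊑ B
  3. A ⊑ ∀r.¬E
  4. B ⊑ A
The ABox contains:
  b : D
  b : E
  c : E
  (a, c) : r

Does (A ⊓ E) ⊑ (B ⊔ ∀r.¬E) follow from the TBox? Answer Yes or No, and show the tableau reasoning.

Yes

1. (A ⊓ E) ⊑ (B ⊔ ∀r.¬E)  ⇔  ((A ⊓ E) ⊓ (¬B ⊓ ∃r.E)) unsat w.r.t. T
   all branches close; clash {B, ¬B} at x₀
2. Hence (A ⊓ E) ⊑ (B ⊔ ∀r.¬E): entailed.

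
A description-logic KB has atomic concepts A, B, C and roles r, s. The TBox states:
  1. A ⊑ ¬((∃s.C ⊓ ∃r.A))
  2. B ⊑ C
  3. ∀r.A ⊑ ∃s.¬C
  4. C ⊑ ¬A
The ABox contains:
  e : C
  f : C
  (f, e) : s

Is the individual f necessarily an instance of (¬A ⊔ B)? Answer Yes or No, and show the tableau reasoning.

Yes

1. f : (¬A ⊔ B)?  L(f) = {C} ∪ {(A ⊓ ¬B)}
   clash {A, ¬A} at f — f ∈ (¬A ⊔ B)
2. Hence f : (¬A ⊔ B): entailed.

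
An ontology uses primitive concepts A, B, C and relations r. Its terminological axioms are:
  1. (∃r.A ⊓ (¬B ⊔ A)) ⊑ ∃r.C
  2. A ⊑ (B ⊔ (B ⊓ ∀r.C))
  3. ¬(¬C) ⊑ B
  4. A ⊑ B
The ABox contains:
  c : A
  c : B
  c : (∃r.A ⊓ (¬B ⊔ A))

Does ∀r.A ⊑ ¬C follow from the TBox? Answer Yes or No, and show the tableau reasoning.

No

1. ∀r.A ⊑ ¬C  ⇔  (∀r.A ⊓ C) unsat w.r.t. T
   apply at x₀: ¬(¬C)⊑B
   open: L(x₀) ⊇ {B, C, ¬A, ∀r.A, ∀r.¬A}
2. Hence ∀r.A ⊑ ¬C: not entailed.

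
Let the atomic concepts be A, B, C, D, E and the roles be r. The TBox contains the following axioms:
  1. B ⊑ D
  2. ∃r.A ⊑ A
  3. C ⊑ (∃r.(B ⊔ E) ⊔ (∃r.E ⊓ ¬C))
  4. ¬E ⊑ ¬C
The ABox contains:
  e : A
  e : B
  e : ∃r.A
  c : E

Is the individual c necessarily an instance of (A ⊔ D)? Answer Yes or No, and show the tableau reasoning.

No

1. c : (A ⊔ D)?  L(c) = {E} ∪ {(¬A ⊓ ¬D)}
   open: L(c) ⊇ {E, ¬A, ¬B, ¬C, ¬D, …} — c ∉ (A ⊔ D) possible
2. Hence c : (A ⊔ D): not entailed.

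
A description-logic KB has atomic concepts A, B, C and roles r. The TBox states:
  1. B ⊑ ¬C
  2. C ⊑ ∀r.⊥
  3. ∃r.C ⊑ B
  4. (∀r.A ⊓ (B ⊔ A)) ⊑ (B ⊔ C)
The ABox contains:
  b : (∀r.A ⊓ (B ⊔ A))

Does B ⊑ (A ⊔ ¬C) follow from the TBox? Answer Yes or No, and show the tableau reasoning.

1. B ⊑ (A ⊔ ¬C)  ⇔  (B ⊓ (¬A ⊓ C)) unsat w.r.t. T
   all branches close; clash {C, ¬C} at x₀
2. Hence B ⊑ (A ⊔ ¬C): entailed.

Yes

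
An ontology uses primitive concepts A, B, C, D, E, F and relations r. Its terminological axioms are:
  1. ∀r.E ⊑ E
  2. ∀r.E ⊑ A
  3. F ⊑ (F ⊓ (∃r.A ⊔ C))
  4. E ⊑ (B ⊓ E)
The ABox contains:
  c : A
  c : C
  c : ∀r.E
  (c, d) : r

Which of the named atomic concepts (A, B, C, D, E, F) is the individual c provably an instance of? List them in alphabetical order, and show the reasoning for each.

{A, B, C, E}

1. c : A?  L(c) = {A, C, ∀r.E} ∪ {¬A}
   clash {A, ¬A} at c — c ∈ A
2. c : B?  L(c) = {A, C, ∀r.E} ∪ {¬B}
   clash {B, ¬B} at c — c ∈ B
3. c : C?  L(c) = {A, C, ∀r.E} ∪ {¬C}
   clash {C, ¬C} at c — c ∈ C
4. c : D?  L(c) = {A, C, ∀r.E} ∪ {¬D}
   apply at c: ∀r.E⊑E
   open: L(c) ⊇ {A, B, C, E, ¬D, …} — c ∉ D possible
5. c : E?  L(c) = {A, C, ∀r.E} ∪ {¬E}
   clash {E, ¬E} at c — c ∈ E
6. c : F?  L(c) = {A, C, ∀r.E} ∪ {¬F}
   apply at c: ∀r.E⊑E
   open: L(c) ⊇ {A, B, C, E, ¬F, …} — c ∉ F possible
7. Entailed for c: {A, B, C, E}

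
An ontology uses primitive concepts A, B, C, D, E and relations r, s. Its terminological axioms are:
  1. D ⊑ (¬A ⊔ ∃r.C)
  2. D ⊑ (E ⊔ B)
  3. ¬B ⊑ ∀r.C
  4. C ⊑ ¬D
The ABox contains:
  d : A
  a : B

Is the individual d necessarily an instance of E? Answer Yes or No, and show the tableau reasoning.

No

1. d : E?  L(d) = {A} ∪ {¬E}
   open: L(d) ⊇ {A, B, ¬C, ¬D, ¬E} — d ∉ E possible
2. Hence d : E: not entailed.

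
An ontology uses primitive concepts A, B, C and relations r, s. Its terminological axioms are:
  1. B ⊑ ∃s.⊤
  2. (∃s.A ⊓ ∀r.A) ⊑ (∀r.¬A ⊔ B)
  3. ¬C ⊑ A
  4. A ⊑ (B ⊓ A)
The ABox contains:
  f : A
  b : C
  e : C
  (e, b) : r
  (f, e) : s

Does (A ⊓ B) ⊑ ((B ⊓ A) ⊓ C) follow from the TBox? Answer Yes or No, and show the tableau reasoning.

1. (A ⊓ B) ⊑ ((B ⊓ A) ⊓ C)  ⇔  ((A ⊓ B) ⊓ ((¬B ⊔ ¬A) ⊔ ¬C)) unsat w.r.t. T
   apply at x₀: B⊑∃s.⊤; A⊑(B ⊓ A)
   open: L(x₀) ⊇ {A, B, ¬C, ∀s.¬A, ∃s.⊤} (+ ∃-successors)
2. Hence (A ⊓ B) ⊑ ((B ⊓ A) ⊓ C): not entailed.

No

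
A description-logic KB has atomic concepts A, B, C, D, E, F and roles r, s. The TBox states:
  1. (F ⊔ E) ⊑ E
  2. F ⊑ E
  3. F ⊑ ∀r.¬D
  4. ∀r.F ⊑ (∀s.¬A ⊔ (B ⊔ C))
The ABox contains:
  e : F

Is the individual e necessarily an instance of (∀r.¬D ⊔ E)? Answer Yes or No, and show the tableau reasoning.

Yes

1. e : (∀r.¬D ⊔ E)?  L(e) = {F} ∪ {(∃r.D ⊓ ¬E)}
   clash {E, ¬E} at e — e ∈ (∀r.¬D ⊔ E)
2. Hence e : (∀r.¬D ⊔ E): entailed.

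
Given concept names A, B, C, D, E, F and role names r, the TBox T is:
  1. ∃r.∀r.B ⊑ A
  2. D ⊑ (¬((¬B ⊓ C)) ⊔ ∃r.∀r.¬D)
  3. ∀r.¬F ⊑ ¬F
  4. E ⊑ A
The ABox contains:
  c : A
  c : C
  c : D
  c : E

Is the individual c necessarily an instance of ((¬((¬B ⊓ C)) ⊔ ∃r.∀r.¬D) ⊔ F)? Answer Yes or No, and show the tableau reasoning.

1. c : ((¬((¬B ⊓ C)) ⊔ ∃r.∀r.¬D) ⊔ F)?  L(c) = {A, C, D, E} ∪ {(((¬B ⊓ C) ⊓ ∀r.∃r.D) ⊓ ¬F)}
   clash {D, ¬D} at an ∃-successor — c ∈ ((¬((¬B ⊓ C)) ⊔ ∃r.∀r.¬D) ⊔ F)
2. Hence c : ((¬((¬B ⊓ C)) ⊔ ∃r.∀r.¬D) ⊔ F): entailed.

Yes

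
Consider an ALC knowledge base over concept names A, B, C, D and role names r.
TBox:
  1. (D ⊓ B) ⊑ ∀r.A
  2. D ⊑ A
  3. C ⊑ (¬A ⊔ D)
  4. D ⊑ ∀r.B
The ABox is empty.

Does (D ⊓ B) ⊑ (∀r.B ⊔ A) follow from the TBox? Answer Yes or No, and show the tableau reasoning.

Yes

1. (D ⊓ B) ⊑ (∀r.B ⊔ A)  ⇔  ((D ⊓ B) ⊓ (∃r.¬B ⊓ ¬A)) unsat w.r.t. T
   all branches close; clash {A, ¬A} at x₀
2. Hence (D ⊓ B) ⊑ (∀r.B ⊔ A): entailed.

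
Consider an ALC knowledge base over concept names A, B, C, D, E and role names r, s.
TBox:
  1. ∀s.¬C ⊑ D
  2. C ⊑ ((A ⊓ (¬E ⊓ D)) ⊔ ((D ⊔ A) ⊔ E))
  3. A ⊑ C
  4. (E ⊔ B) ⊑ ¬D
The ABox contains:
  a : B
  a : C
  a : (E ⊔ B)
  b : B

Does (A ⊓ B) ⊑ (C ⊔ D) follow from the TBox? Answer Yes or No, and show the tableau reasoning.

1. (A ⊓ B) ⊑ (C ⊔ D)  ⇔  ((A ⊓ B) ⊓ (¬C ⊓ ¬D)) unsat w.r.t. T
   all branches close; clash {C, ¬C} at x₀
2. Hence (A ⊓ B) ⊑ (C ⊔ D): entailed.

Yes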